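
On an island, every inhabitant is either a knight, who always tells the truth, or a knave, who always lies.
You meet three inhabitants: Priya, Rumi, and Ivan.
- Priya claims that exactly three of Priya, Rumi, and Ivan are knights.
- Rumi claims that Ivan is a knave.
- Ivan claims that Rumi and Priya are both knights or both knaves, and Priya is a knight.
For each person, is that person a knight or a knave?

Priya is a knave, and the claim "exactly three of Priya, Rumi, and Ivan are knights" is indeed False.
Rumi is a knight; "Ivan is a knave" is True, as required.
Since Ivan is a knave, "Rumi and Priya are both knights or both knaves, and Priya is a knight" needs to be False, which holds.

Priya is a knave, Rumi is a knight, and Ivan is a knave.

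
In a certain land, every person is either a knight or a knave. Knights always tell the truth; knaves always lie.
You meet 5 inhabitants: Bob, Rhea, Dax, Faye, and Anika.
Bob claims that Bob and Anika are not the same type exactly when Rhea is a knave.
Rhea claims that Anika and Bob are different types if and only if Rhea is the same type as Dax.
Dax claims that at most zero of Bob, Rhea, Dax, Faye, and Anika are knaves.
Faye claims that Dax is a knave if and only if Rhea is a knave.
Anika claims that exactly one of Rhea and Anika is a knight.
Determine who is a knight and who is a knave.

Knights: Faye. Knaves: Bob, Rhea, Dax, and Anika.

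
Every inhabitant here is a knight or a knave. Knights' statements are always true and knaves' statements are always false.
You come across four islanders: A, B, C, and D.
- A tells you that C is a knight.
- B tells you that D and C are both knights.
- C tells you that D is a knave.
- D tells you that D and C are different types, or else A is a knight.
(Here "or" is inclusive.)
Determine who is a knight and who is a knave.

Knights: D. Knaves: A, B, and C.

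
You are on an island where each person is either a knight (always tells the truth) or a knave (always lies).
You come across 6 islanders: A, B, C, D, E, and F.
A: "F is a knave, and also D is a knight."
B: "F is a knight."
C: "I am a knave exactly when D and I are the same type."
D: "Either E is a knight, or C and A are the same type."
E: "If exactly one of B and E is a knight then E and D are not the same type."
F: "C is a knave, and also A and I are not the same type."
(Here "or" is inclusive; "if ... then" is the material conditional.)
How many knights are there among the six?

4

The unique consistent assignment is A=knave, B=knight, C=knave, D=knight, E=knight, F=knight.
That has 4 knights.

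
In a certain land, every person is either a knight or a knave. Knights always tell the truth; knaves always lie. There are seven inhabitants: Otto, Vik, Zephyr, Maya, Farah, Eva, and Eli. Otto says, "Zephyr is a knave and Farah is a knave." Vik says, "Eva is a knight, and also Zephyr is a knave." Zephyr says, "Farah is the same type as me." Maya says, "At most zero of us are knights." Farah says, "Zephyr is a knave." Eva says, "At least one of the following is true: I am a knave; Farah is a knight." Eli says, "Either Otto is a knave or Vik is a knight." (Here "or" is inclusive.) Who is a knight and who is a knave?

Otto is a knave, Vik is a knight, Zephyr is a knave, Maya is a knave, Farah is a knight, Eva is a knight, and Eli is a knight.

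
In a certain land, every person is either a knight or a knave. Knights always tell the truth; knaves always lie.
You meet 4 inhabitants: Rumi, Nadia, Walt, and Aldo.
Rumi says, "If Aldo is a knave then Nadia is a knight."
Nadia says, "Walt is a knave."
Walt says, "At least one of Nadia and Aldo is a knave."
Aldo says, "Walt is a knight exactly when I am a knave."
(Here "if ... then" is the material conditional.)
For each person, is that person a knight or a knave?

Since Rumi is a knight, "if Aldo is a knave then Nadia is a knight" needs to be true, which holds.
As a knight, Nadia's statement "Walt is a knave" should be true; it is.
Walt is a knave, so "at least one of Nadia and Aldo is a knave" must be false — and it is.
Aldo is a knight, and the claim "Walt is a knight exactly when I am a knave" is indeed true.

Rumi is a knight, Nadia is a knight, Walt is a knave, and Aldo is a knight.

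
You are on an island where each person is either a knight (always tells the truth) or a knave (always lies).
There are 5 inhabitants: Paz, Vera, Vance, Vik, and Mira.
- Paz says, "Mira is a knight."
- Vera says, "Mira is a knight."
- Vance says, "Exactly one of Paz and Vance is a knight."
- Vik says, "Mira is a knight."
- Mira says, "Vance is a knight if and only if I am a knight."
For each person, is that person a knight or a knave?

Suppose Paz is a knight. Then Paz's statement "Mira is a knight" would have to be true. Checking the 16 ways to assign the others, none is consistent with every speaker.
(For instance, with Vera=knave, Vance=knight, Vik=knave, Mira=knave, Paz's claim "Mira is a knight" comes out false where it would need to be true.)
So Paz must be a knave, making "Mira is a knight" false. Taking Paz=knave, Vera=knave, Vance=knight, Vik=knave, Mira=knave, each remaining statement checks out:
  Vera (knave): "Mira is a knight" — false. ✓
  Vance (knight): "exactly one of Paz and Vance is a knight" — true. ✓
  Vik (knave): "Mira is a knight" — false. ✓
  Mira (knave): "Vance is a knight if and only if I am a knight" — false. ✓
This is the unique consistent assignment.

Paz is a knave, Vera is a knave, Vance is a knight, Vik is a knave, and Mira is a knave.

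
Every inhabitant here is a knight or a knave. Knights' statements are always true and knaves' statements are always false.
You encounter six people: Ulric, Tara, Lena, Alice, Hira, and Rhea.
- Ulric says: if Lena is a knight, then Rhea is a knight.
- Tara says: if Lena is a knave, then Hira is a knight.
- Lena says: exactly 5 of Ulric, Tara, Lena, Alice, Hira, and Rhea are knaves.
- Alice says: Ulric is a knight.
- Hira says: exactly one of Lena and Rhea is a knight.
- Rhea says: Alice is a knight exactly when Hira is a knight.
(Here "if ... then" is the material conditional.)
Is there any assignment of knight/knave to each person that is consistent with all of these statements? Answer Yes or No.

One consistent assignment: Ulric=knight, Tara=knight, Lena=knave, Alice=knight, Hira=knight, Rhea=knight.

Yes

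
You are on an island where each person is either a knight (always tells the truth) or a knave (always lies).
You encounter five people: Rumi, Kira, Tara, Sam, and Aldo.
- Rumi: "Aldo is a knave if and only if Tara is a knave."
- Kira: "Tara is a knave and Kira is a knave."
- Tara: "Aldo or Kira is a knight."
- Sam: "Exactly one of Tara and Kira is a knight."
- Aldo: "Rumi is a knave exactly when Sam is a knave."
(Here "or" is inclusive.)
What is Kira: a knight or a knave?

Kira is a knave.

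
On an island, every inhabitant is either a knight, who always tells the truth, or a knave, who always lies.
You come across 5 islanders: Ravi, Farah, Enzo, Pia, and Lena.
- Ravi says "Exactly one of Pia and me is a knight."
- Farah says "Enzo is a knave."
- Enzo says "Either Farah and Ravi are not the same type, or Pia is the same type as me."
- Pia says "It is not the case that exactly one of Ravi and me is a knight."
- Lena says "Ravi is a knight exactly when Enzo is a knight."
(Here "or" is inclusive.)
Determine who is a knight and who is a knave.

Ravi is a knight, Farah is a knave, Enzo is a knight, Pia is a knave, and Lena is a knight.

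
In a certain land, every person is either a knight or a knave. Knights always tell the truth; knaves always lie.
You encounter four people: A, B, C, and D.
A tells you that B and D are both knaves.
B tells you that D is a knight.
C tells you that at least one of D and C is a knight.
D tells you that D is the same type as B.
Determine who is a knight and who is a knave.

A is a knave, so "B and D are both knaves" must be false — and it is.
B is a knight, and the claim "D is a knight" is indeed true.
C is a knight; "at least one of D and C is a knight" is true, as required.
D is a knight, so "D is the same type as B" must be true — and it is.

A is a knave, B is a knight, C is a knight, and D is a knight.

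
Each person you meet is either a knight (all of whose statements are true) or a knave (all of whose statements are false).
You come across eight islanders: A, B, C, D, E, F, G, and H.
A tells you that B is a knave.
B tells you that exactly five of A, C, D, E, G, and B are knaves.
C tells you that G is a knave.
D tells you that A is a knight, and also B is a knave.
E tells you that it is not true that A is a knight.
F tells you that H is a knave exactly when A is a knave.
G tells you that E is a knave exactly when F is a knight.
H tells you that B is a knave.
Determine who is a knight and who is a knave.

Knights: A, D, F, G, and H. Knaves: B, C, and E.

Since A is a knight, "B is a knave" needs to be true, which holds.
B is a knave, so "exactly five of A, C, D, E, G, and B are knaves" must be false — and it is.
C is a knave; "G is a knave" is false, as required.
D (knight): "A is a knight, and also B is a knave" — true. ✓
E is a knave, and the claim "it is not true that A is a knight" is indeed false.
As a knight, F's statement "H is a knave exactly when A is a knave" should be true; it is.
Since G is a knight, "E is a knave exactly when F is a knight" needs to be true, which holds.
Since H is a knight, "B is a knave" needs to be true, which holds.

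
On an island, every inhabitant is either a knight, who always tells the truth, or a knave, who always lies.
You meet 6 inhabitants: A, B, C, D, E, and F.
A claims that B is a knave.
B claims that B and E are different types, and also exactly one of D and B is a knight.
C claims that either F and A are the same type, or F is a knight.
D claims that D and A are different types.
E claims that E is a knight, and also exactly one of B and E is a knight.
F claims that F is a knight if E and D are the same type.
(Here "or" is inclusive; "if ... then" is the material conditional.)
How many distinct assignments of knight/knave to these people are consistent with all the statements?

Consistent assignments:
  A=knave, B=knight, C=knight, D=knave, E=knave, F=knight
  A=knave, B=knight, C=knight, D=knave, E=knave, F=knave

2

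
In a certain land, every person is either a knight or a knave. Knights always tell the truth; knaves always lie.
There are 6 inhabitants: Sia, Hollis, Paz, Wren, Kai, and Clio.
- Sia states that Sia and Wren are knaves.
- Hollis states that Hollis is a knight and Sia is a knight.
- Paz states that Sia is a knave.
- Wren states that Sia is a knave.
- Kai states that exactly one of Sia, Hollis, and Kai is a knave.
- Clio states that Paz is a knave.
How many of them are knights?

2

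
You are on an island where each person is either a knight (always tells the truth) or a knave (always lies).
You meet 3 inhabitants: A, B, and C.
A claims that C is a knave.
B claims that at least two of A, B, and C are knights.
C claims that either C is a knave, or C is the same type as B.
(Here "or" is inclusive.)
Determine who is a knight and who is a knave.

A is a knave, B is a knight, and C is a knight.

A (knave): "C is a knave" — False. ✓
As a knight, B's statement "at least two of A, B, and C are knights" should be True; it is.
As a knight, C's statement "either C is a knave, or C is the same type as B" should be True; it is.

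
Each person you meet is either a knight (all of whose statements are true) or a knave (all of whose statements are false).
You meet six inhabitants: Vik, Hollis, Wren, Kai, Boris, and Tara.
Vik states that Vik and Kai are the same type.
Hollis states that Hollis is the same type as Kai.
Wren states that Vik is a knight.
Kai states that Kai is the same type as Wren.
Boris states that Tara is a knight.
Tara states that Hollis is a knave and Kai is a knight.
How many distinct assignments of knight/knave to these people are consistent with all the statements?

Consistent assignments:
  Vik=knight, Hollis=knight, Wren=knight, Kai=knight, Boris=knave, Tara=knave
  Vik=knight, Hollis=knave, Wren=knight, Kai=knight, Boris=knight, Tara=knight

2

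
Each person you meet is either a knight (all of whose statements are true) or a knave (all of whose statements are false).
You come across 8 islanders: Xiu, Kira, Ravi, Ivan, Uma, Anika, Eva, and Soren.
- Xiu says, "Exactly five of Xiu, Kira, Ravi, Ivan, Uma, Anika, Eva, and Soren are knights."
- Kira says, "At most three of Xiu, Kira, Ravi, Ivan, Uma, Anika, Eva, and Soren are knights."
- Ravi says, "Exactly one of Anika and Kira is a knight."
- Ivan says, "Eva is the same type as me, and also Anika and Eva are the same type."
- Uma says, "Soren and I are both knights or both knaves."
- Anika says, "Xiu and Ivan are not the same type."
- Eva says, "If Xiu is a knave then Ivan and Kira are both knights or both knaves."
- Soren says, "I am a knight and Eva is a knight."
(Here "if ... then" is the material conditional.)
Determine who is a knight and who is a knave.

Since Xiu is a knight, "exactly five of Xiu, Kira, Ravi, Ivan, Uma, Anika, Eva, and Soren are knights" needs to be true, which holds.
Kira is a knave, and the claim "at most three of Xiu, Kira, Ravi, Ivan, Uma, Anika, Eva, and Soren are knights" is indeed False.
Ravi is a knight; "exactly one of Anika and Kira is a knight" is true, as required.
Ivan is a knave, and the claim "Eva is the same type as me, and also Anika and Eva are the same type" is indeed False.
Uma is a knave; "Soren and I are both knights or both knaves" is False, as required.
Anika is a knight, so "Xiu and Ivan are not the same type" must be true — and it is.
Eva is a knight; "if Xiu is a knave then Ivan and Kira are both knights or both knaves" is true, as required.
Soren (knight): "I am a knight and Eva is a knight" — true. ✓

Xiu is a knight, Kira is a knave, Ravi is a knight, Ivan is a knave, Uma is a knave, Anika is a knight, Eva is a knight, and Soren is a knight.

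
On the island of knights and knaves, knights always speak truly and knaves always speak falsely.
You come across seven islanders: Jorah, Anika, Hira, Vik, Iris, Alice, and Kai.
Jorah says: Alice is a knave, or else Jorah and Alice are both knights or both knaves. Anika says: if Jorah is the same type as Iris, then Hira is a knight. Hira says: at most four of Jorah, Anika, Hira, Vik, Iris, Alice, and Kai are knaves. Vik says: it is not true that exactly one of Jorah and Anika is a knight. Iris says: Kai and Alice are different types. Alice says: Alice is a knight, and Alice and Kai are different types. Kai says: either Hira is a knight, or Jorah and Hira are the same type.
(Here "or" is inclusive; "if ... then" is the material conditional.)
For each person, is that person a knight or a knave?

Jorah is a knight, and the claim "Alice is a knave, or else Jorah and Alice are both knights or both knaves" is indeed True.
As a knight, Anika's statement "if Jorah is the same type as Iris, then Hira is a knight" should be True; it is.
Hira (knight): "at most four of Jorah, Anika, Hira, Vik, Iris, Alice, and Kai are knaves" — True. ✓
Vik is a knight, so "it is not true that exactly one of Jorah and Anika is a knight" must be True — and it is.
Since Iris is a knight, "Kai and Alice are different types" needs to be True, which holds.
Alice (knave): "Alice is a knight, and Alice and Kai are different types" — false. ✓
Kai is a knight, so "either Hira is a knight, or Jorah and Hira are the same type" must be True — and it is.

Knights: Jorah, Anika, Hira, Vik, Iris, and Kai. Knaves: Alice.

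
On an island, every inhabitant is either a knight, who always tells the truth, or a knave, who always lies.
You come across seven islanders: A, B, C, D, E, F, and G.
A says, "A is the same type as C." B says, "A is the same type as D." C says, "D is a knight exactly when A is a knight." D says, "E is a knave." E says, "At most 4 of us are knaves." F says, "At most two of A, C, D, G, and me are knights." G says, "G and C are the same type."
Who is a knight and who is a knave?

As a knave, A's statement "A is the same type as C" should be False; it is.
B is a knight, and the claim "A is the same type as D" is indeed True.
As a knight, C's statement "D is a knight exactly when A is a knight" should be True; it is.
D is a knave; "E is a knave" is False, as required.
Since E is a knight, "at most 4 of us are knaves" needs to be True, which holds.
Since F is a knight, "at most two of A, C, D, G, and me are knights" needs to be True, which holds.
G is a knave; "G and C are the same type" is False, as required.

Knights: B, C, E, and F. Knaves: A, D, and G.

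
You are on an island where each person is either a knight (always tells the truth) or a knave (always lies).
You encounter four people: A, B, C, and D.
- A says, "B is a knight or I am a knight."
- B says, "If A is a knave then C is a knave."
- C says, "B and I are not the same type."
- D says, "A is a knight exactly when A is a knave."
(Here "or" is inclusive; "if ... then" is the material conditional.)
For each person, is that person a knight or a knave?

A is a knave, and the claim "B is a knight or I am a knight" is indeed false.
B (knave): "if A is a knave then C is a knave" — false. ✓
C (knight): "B and I are not the same type" — true. ✓
As a knave, D's statement "A is a knight exactly when A is a knave" should be false; it is.

A is a knave, B is a knave, C is a knight, and D is a knave.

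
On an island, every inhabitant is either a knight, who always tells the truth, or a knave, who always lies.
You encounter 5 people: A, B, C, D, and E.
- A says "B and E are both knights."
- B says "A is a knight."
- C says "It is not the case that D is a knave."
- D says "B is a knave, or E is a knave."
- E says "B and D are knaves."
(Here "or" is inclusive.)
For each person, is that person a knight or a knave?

A (knave): "B and E are both knights" — False. ✓
B is a knave, so "A is a knight" must be False — and it is.
C is a knight, and the claim "it is not the case that D is a knave" is indeed True.
D is a knight, so "B is a knave, or E is a knave" must be True — and it is.
E is a knave, and the claim "B and D are knaves" is indeed False.

A is a knave, B is a knave, C is a knight, D is a knight, and E is a knave.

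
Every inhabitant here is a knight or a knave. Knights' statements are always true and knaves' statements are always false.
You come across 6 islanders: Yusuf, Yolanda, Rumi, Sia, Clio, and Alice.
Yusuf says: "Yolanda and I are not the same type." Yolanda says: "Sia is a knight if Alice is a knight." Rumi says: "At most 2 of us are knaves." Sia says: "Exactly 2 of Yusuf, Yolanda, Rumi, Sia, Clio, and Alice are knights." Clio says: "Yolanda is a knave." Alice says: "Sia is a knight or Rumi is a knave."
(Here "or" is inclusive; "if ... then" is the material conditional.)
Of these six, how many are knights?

3

The unique consistent assignment is Yusuf=knight, Yolanda=knave, Rumi=knave, Sia=knave, Clio=knight, Alice=knight.
That has 3 knights.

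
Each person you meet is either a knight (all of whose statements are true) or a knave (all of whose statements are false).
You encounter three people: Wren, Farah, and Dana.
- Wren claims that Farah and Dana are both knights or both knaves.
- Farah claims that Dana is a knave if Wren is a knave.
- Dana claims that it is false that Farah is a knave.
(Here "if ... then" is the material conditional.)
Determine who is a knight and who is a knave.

Wren is a knight, Farah is a knight, and Dana is a knight.

Suppose Wren is a knave. Then Wren's statement "Farah and Dana are both knights or both knaves" would have to be false. Checking the 4 ways to assign the others, none is consistent with every speaker.
(For instance, with Farah=knight, Dana=knight, Wren's claim "Farah and Dana are both knights or both knaves" comes out true where it would need to be false.)
So Wren must be a knight, making "Farah and Dana are both knights or both knaves" true. Taking Wren=knight, Farah=knight, Dana=knight, each remaining statement checks out:
  Farah (knight): "Dana is a knave if Wren is a knave" — true. ✓
  Dana (knight): "it is false that Farah is a knave" — true. ✓
This is the unique consistent assignment.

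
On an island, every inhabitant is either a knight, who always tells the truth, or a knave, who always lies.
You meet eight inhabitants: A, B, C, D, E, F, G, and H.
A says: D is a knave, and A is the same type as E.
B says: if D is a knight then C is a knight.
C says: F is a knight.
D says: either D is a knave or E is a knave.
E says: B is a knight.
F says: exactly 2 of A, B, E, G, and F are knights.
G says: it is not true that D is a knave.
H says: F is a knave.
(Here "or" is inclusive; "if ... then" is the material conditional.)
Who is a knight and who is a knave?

A is a knave, B is a knave, C is a knave, D is a knight, E is a knave, F is a knave, G is a knight, and H is a knight.

As a knave, A's statement "D is a knave, and A is the same type as E" should be False; it is.
Since B is a knave, "if D is a knight then C is a knight" needs to be False, which holds.
C is a knave, and the claim "F is a knight" is indeed False.
As a knight, D's statement "either D is a knave or E is a knave" should be true; it is.
E is a knave, and the claim "B is a knight" is indeed False.
F is a knave, and the claim "exactly 2 of A, B, E, G, and F are knights" is indeed False.
As a knight, G's statement "it is not true that D is a knave" should be true; it is.
H (knight): "F is a knave" — true. ✓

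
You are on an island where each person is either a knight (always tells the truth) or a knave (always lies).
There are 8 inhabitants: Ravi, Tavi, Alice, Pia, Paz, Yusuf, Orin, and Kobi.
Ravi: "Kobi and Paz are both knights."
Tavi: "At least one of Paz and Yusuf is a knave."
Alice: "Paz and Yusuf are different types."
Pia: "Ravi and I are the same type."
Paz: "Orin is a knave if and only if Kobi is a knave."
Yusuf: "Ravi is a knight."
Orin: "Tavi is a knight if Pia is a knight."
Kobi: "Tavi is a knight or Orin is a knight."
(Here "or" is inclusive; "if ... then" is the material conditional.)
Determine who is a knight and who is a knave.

As a knight, Ravi's statement "Kobi and Paz are both knights" should be True; it is.
Tavi is a knave; "at least one of Paz and Yusuf is a knave" is false, as required.
Alice (knave): "Paz and Yusuf are different types" — false. ✓
Since Pia is a knave, "Ravi and I are the same type" needs to be false, which holds.
Paz is a knight, and the claim "Orin is a knave if and only if Kobi is a knave" is indeed True.
Yusuf is a knight, and the claim "Ravi is a knight" is indeed True.
Orin (knight): "Tavi is a knight if Pia is a knight" — True. ✓
Since Kobi is a knight, "Tavi is a knight or Orin is a knight" needs to be True, which holds.

Knights: Ravi, Paz, Yusuf, Orin, and Kobi. Knaves: Tavi, Alice, and Pia.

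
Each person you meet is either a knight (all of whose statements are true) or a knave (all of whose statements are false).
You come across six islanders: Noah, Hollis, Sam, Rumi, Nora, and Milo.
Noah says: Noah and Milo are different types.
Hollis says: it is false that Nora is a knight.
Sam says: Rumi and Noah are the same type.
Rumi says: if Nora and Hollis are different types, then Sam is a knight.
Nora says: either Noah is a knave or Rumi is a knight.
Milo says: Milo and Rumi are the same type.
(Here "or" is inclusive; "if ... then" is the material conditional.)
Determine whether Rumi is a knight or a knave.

Rumi is a knight.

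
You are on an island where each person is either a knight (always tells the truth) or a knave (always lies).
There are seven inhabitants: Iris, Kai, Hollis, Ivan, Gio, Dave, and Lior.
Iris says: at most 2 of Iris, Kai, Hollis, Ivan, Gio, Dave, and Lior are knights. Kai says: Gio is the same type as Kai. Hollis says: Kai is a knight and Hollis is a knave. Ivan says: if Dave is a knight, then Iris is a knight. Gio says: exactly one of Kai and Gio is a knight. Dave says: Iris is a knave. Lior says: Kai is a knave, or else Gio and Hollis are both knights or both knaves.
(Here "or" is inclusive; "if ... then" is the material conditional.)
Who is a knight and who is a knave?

Knights: Gio, Dave, and Lior. Knaves: Iris, Kai, Hollis, and Ivan.

Iris is a knave, and the claim "at most 2 of Iris, Kai, Hollis, Ivan, Gio, Dave, and Lior are knights" is indeed false.
Kai (knave): "Gio is the same type as Kai" — false. ✓
Hollis is a knave, and the claim "Kai is a knight and Hollis is a knave" is indeed false.
Ivan is a knave, and the claim "if Dave is a knight, then Iris is a knight" is indeed false.
Gio is a knight, so "exactly one of Kai and Gio is a knight" must be true — and it is.
Dave is a knight; "Iris is a knave" is true, as required.
Since Lior is a knight, "Kai is a knave, or else Gio and Hollis are both knights or both knaves" needs to be true, which holds.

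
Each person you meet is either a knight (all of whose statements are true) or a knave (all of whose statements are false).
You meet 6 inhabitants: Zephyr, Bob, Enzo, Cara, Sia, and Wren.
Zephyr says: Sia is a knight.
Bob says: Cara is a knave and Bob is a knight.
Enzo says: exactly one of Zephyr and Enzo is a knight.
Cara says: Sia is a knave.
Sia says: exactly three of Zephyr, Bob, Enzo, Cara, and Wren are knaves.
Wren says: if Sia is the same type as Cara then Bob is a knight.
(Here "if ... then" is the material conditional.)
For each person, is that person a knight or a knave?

Zephyr is a knave, Bob is a knave, Enzo is a knight, Cara is a knight, Sia is a knave, and Wren is a knight.

Zephyr is a knave, so "Sia is a knight" must be false — and it is.
As a knave, Bob's statement "Cara is a knave and Bob is a knight" should be false; it is.
Since Enzo is a knight, "exactly one of Zephyr and Enzo is a knight" needs to be True, which holds.
Cara (knight): "Sia is a knave" — True. ✓
Sia is a knave, so "exactly three of Zephyr, Bob, Enzo, Cara, and Wren are knaves" must be false — and it is.
Wren is a knight; "if Sia is the same type as Cara then Bob is a knight" is True, as required.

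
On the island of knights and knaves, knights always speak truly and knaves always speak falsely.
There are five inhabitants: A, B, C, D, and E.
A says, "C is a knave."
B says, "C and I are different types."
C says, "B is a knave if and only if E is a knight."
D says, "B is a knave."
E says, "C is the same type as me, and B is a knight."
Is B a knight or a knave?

B is a knave.

Consistent assignments: {A=knight, B=knave, C=knave, D=knight, E=knave}
In every consistent assignment, B is a knave.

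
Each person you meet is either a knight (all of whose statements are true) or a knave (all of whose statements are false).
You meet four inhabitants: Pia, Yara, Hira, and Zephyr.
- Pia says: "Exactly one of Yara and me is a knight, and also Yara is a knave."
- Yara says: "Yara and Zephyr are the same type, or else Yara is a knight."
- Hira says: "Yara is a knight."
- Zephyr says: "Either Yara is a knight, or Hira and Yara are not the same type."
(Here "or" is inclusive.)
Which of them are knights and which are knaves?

Knights: Yara, Hira, and Zephyr. Knaves: Pia.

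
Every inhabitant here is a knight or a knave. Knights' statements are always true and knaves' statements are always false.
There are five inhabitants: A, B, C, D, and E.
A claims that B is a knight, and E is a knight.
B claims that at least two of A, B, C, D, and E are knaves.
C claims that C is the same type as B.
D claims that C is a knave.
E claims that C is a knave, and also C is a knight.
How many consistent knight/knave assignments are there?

Consistent assignments:
  A=knave, B=knight, C=knight, D=knave, E=knave
  A=knave, B=knight, C=knave, D=knight, E=knave

2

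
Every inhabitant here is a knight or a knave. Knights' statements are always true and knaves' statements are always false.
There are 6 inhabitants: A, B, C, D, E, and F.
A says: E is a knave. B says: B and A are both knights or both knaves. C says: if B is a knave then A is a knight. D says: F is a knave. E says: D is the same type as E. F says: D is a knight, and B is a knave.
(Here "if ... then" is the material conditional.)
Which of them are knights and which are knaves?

A is a knight, B is a knight, C is a knight, D is a knight, E is a knave, and F is a knave.

A is a knight, so "E is a knave" must be true — and it is.
B (knight): "B and A are both knights or both knaves" — true. ✓
C is a knight, so "if B is a knave then A is a knight" must be true — and it is.
Since D is a knight, "F is a knave" needs to be true, which holds.
E is a knave, and the claim "D is the same type as E" is indeed false.
Since F is a knave, "D is a knight, and B is a knave" needs to be false, which holds.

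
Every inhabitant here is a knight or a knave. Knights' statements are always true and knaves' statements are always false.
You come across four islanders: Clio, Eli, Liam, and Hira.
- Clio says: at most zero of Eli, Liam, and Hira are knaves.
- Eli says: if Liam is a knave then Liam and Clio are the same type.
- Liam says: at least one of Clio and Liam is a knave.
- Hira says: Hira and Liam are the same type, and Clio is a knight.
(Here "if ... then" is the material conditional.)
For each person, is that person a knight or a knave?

Knights: Eli and Liam. Knaves: Clio and Hira.

Clio is a knave; "at most zero of Eli, Liam, and Hira are knaves" is False, as required.
As a knight, Eli's statement "if Liam is a knave then Liam and Clio are the same type" should be True; it is.
Liam is a knight, and the claim "at least one of Clio and Liam is a knave" is indeed True.
Hira is a knave, so "Hira and Liam are the same type, and Clio is a knight" must be False — and it is.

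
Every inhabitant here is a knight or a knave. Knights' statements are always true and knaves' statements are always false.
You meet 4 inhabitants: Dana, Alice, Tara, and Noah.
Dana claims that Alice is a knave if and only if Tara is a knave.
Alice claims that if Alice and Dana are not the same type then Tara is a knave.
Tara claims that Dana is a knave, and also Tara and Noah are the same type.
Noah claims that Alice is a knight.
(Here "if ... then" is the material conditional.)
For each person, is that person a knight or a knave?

Suppose Dana is a knight. Then Dana's statement "Alice is a knave if and only if Tara is a knave" would have to be true. Checking the 8 ways to assign the others, none is consistent with every speaker.
(For instance, with Alice=knight, Tara=knave, Noah=knight, Dana's claim "Alice is a knave if and only if Tara is a knave" comes out false where it would need to be true.)
So Dana must be a knave, making "Alice is a knave if and only if Tara is a knave" false. Taking Dana=knave, Alice=knight, Tara=knave, Noah=knight, each remaining statement checks out:
  Alice (knight): "if Alice and Dana are not the same type then Tara is a knave" — true. ✓
  Tara (knave): "Dana is a knave, and also Tara and Noah are the same type" — false. ✓
  Noah (knight): "Alice is a knight" — true. ✓
This is the unique consistent assignment.

Dana is a knave, Alice is a knight, Tara is a knave, and Noah is a knight.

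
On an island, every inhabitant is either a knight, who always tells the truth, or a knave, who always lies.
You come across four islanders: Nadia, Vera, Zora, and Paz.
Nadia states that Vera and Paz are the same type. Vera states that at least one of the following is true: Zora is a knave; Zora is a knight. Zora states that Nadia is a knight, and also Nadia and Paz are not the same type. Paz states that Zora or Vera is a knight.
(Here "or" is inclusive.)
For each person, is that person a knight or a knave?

Suppose Nadia is a knave. Then Nadia's statement "Vera and Paz are the same type" would have to be false. Checking the 8 ways to assign the others, none is consistent with every speaker.
(For instance, with Vera=knight, Zora=knave, Paz=knight, Nadia's claim "Vera and Paz are the same type" comes out true where it would need to be false.)
So Nadia must be a knight, making "Vera and Paz are the same type" true. Taking Nadia=knight, Vera=knight, Zora=knave, Paz=knight, each remaining statement checks out:
  Vera (knight): "at least one of the following is true: Zora is a knave; Zora is a knight" — true. ✓
  Zora (knave): "Nadia is a knight, and also Nadia and Paz are not the same type" — false. ✓
  Paz (knight): "Zora or Vera is a knight" — true. ✓
This is the unique consistent assignment.

Knights: Nadia, Vera, and Paz. Knaves: Zora.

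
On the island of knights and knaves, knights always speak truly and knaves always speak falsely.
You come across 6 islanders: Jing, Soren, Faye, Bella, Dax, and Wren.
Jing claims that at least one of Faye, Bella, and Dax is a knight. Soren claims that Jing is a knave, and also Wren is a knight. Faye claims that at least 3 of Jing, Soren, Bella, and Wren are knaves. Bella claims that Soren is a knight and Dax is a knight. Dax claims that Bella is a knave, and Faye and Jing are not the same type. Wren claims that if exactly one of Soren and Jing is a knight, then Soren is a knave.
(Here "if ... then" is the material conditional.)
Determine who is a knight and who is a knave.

Jing is a knight; "at least one of Faye, Bella, and Dax is a knight" is true, as required.
Since Soren is a knave, "Jing is a knave, and also Wren is a knight" needs to be False, which holds.
Faye (knave): "at least 3 of Jing, Soren, Bella, and Wren are knaves" — False. ✓
Bella is a knave; "Soren is a knight and Dax is a knight" is False, as required.
Dax (knight): "Bella is a knave, and Faye and Jing are not the same type" — true. ✓
Wren is a knight, and the claim "if exactly one of Soren and Jing is a knight, then Soren is a knave" is indeed true.

Jing is a knight, Soren is a knave, Faye is a knave, Bella is a knave, Dax is a knight, and Wren is a knight.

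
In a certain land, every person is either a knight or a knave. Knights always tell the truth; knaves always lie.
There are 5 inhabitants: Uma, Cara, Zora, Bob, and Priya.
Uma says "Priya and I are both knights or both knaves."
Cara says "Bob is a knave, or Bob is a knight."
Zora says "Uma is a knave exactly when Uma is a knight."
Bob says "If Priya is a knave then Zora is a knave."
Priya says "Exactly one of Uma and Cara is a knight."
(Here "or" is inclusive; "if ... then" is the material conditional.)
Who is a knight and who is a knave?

Knights: Cara, Bob, and Priya. Knaves: Uma and Zora.

Uma (knave): "Priya and I are both knights or both knaves" — false. ✓
Cara is a knight, and the claim "Bob is a knave, or Bob is a knight" is indeed True.
Zora is a knave, and the claim "Uma is a knave exactly when Uma is a knight" is indeed false.
As a knight, Bob's statement "if Priya is a knave then Zora is a knave" should be True; it is.
As a knight, Priya's statement "exactly one of Uma and Cara is a knight" should be True; it is.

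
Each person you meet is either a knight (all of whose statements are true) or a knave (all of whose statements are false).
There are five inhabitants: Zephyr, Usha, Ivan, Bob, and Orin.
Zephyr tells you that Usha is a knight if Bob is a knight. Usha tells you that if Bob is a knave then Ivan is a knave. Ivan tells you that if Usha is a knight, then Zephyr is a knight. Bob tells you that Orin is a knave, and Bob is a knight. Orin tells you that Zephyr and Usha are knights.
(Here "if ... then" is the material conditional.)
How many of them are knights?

The unique consistent assignment is Zephyr=knight, Usha=knave, Ivan=knight, Bob=knave, Orin=knave.
That has 2 knights.

2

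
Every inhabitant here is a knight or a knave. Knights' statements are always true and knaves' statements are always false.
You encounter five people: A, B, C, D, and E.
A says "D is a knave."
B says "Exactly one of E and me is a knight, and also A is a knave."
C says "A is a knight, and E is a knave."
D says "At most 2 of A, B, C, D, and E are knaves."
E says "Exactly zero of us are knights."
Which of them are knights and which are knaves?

Suppose A is a knave. Then A's statement "D is a knave" would have to be false. Checking the 16 ways to assign the others, none is consistent with every speaker.
(For instance, with B=knave, C=knight, D=knave, E=knave, A's claim "D is a knave" comes out true where it would need to be false.)
So A must be a knight, making "D is a knave" true. Taking A=knight, B=knave, C=knight, D=knave, E=knave, each remaining statement checks out:
  B (knave): "exactly one of E and me is a knight, and also A is a knave" — false. ✓
  C (knight): "A is a knight, and E is a knave" — true. ✓
  D (knave): "at most 2 of A, B, C, D, and E are knaves" — false. ✓
  E (knave): "exactly zero of us are knights" — false. ✓
This is the unique consistent assignment.

A is a knight, B is a knave, C is a knight, D is a knave, and E is a knave.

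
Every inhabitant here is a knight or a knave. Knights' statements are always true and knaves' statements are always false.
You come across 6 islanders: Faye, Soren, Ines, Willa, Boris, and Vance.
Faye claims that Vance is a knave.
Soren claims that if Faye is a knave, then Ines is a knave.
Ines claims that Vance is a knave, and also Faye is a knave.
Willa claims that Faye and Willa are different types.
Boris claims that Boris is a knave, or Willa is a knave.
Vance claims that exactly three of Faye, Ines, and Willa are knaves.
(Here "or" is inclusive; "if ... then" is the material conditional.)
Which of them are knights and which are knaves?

Faye is a knave, Soren is a knight, Ines is a knave, Willa is a knave, Boris is a knight, and Vance is a knight.

Faye (knave): "Vance is a knave" — False. ✓
As a knight, Soren's statement "if Faye is a knave, then Ines is a knave" should be true; it is.
Ines is a knave, so "Vance is a knave, and also Faye is a knave" must be False — and it is.
As a knave, Willa's statement "Faye and Willa are different types" should be False; it is.
Boris is a knight, so "Boris is a knave, or Willa is a knave" must be true — and it is.
Vance (knight): "exactly three of Faye, Ines, and Willa are knaves" — true. ✓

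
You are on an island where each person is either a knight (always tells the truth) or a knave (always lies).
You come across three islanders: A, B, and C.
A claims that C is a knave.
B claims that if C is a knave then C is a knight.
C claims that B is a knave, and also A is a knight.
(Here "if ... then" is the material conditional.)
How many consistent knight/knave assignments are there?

0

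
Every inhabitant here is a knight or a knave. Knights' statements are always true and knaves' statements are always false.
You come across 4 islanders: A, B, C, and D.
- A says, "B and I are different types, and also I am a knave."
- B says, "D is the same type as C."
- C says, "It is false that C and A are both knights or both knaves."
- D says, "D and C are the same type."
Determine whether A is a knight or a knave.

A is a knave.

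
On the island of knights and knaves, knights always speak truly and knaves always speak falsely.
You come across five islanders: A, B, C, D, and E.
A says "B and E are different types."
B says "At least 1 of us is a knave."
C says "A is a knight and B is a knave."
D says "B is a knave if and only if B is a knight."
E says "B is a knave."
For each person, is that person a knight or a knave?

Knights: A and B. Knaves: C, D, and E.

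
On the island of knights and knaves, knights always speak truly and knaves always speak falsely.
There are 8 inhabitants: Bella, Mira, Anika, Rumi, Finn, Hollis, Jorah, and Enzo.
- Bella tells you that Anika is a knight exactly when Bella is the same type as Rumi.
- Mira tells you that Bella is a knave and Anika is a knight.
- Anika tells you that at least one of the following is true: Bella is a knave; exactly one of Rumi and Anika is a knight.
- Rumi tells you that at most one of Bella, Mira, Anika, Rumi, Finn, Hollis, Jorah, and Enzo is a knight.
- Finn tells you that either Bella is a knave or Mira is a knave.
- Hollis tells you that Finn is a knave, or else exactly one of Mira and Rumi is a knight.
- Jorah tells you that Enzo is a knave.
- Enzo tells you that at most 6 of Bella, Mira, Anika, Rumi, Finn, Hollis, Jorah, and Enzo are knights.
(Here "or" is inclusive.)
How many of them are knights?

3

The unique consistent assignment is Bella=knight, Mira=knave, Anika=knave, Rumi=knave, Finn=knight, Hollis=knave, Jorah=knave, Enzo=knight.
That has 3 knights.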